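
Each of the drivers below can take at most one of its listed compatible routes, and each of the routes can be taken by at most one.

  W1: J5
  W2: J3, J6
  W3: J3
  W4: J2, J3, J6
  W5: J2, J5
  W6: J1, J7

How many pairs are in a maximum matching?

5

Unit-capacity flow: source→left, listed edges, right→sink; max matching = max flow.
Augmenting path W1→J5 (+1); matched 1.
Augmenting path W2→J3 (+1); matched 2.
Augmenting path W4→J2 (+1); matched 3.
Augmenting path W6→J1 (+1); matched 4.
Augmenting path W3→J3→W2→J6 (+1); matched 5.
No augmenting path remains; maximum matching = 5.
König certificate: {W6, J2, J3, J5, J6} is a vertex cover of size 5 (every listed pair touches it), so no matching can be larger.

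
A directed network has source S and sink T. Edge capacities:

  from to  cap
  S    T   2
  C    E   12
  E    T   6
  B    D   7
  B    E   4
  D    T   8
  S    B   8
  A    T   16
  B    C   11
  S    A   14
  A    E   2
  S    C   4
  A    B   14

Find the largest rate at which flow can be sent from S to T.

28

Augment S→T: bottleneck 2, flow now 2.
Augment S→A→T: bottleneck 14, flow now 16.
Augment S→B→D→T: bottleneck 7, flow now 23.
Augment S→B→E→T: bottleneck 1, flow now 24.
Augment S→C→E→T: bottleneck 4, flow now 28.
No augmenting path remains; maximum flow = 28.
In the residual graph, reachable from S: {S}.
Min-cut edges: S→A (14), S→B (8), S→C (4), S→T (2); capacity 14 + 8 + 4 + 2 = 28.
This cut is saturated, so no flow can exceed 28.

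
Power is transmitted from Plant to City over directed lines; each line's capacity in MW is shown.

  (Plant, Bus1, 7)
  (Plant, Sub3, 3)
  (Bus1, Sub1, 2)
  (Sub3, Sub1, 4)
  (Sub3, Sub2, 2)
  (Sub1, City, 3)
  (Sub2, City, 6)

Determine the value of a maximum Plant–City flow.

5

Augment Plant→Bus1→Sub1→City: bottleneck 2, flow now 2.
Augment Plant→Sub3→Sub1→City: bottleneck 1, flow now 3.
Augment Plant→Sub3→Sub2→City: bottleneck 2, flow now 5.
No augmenting path remains; maximum flow = 5.
In the residual graph, reachable from Plant: {Plant, Bus1}.
Min-cut edges: Plant→Sub3 (3), Bus1→Sub1 (2); capacity 3 + 2 = 5.
This cut is saturated, so no flow can exceed 5.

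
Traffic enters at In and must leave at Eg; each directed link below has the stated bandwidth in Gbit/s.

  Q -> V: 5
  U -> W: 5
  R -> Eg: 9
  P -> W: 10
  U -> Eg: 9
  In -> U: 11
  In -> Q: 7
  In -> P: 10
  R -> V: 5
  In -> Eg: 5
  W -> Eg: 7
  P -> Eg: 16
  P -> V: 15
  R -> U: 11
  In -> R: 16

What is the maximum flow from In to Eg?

38

Augment In→Eg: bottleneck 5, flow now 5.
Augment In→P→Eg: bottleneck 10, flow now 15.
Augment In→R→Eg: bottleneck 9, flow now 24.
Augment In→U→Eg: bottleneck 9, flow now 33.
Augment In→U→W→Eg: bottleneck 2, flow now 35.
Augment In→R→U→W→Eg: bottleneck 3, flow now 38.
No augmenting path remains; maximum flow = 38.
In the residual graph, reachable from In: {In, Q, R, U, V}.
Min-cut edges: In→P (10), In→Eg (5), R→Eg (9), U→W (5), U→Eg (9); capacity 10 + 5 + 9 + 5 + 9 = 38.
This cut is saturated, so no flow can exceed 38.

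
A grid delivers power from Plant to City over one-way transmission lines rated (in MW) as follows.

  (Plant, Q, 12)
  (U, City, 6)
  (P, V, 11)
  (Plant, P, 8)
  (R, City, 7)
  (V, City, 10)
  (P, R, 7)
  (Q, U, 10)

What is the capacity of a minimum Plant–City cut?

14

Augment Plant→P→R→City: bottleneck 7, flow now 7.
Augment Plant→P→V→City: bottleneck 1, flow now 8.
Augment Plant→Q→U→City: bottleneck 6, flow now 14.
No augmenting path remains; maximum flow = 14.
By max-flow min-cut, the minimum cut capacity equals the max flow.
In the residual graph, reachable from Plant: {Plant, Q, U}.
Min-cut edges: Plant→P (8), U→City (6); capacity 8 + 6 = 14.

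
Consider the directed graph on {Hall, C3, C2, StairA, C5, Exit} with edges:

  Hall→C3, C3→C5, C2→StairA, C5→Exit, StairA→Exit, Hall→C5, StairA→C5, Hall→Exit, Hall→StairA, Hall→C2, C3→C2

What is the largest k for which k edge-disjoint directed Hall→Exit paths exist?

3

Assign every edge capacity 1; by Menger, the answer equals the max flow.
Path Hall→Exit (+1); total 1.
Path Hall→StairA→Exit (+1); total 2.
Path Hall→C5→Exit (+1); total 3.
No residual Hall→Exit path; max flow = 3.
Certifying cut of size 3: {C5→Exit, Hall→Exit, StairA→Exit}.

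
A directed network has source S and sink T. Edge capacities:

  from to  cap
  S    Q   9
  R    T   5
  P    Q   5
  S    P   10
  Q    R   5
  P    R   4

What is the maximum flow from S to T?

Augment S→P→R→T: bottleneck 4, flow now 4.
Augment S→Q→R→T: bottleneck 1, flow now 5.
No augmenting path remains; maximum flow = 5.
In the residual graph, reachable from S: {S, P, Q, R}.
Min-cut edges: R→T (5); capacity 5 = 5.
This cut is saturated, so no flow can exceed 5.

5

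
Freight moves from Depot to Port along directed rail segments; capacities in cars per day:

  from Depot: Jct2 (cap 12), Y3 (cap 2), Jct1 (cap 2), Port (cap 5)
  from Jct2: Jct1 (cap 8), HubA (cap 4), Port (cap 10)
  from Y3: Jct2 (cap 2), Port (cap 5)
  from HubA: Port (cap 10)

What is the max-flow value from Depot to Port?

Augment Depot→Port: bottleneck 5, flow now 5.
Augment Depot→Jct2→Port: bottleneck 10, flow now 15.
Augment Depot→Y3→Port: bottleneck 2, flow now 17.
Augment Depot→Jct2→HubA→Port: bottleneck 2, flow now 19.
No augmenting path remains; maximum flow = 19.
In the residual graph, reachable from Depot: {Depot, Jct1}.
Min-cut edges: Depot→Jct2 (12), Depot→Y3 (2), Depot→Port (5); capacity 12 + 2 + 5 = 19.
This cut is saturated, so no flow can exceed 19.

19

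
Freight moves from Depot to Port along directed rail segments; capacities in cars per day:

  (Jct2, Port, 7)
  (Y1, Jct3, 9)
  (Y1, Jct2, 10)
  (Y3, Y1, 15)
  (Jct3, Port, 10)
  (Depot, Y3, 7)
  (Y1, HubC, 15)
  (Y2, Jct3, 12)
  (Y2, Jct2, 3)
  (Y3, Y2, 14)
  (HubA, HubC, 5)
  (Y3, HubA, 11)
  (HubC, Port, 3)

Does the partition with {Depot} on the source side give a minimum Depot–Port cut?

Given cut capacity: 7 = 7.
Augment Depot→Y3→HubA→HubC→Port: bottleneck 3, flow now 3.
Augment Depot→Y3→Y2→Jct2→Port: bottleneck 3, flow now 6.
Augment Depot→Y3→Y2→Jct3→Port: bottleneck 1, flow now 7.
No augmenting path remains; maximum flow = 7.
Cut capacity 7 equals the max flow, so it is a minimum cut.

Yes — it is a minimum cut (capacity 7).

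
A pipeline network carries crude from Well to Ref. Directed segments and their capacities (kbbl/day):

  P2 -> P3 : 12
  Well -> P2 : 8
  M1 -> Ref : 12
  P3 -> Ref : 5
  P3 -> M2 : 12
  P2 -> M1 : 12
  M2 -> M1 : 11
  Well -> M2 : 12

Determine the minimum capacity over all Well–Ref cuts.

Augment Well→P2→P3→Ref: bottleneck 5, flow now 5.
Augment Well→P2→M1→Ref: bottleneck 3, flow now 8.
Augment Well→M2→M1→Ref: bottleneck 9, flow now 17.
No augmenting path remains; maximum flow = 17.
By max-flow min-cut, the minimum cut capacity equals the max flow.
In the residual graph, reachable from Well: {Well, P2, M2, P3, M1}.
Min-cut edges: P3→Ref (5), M1→Ref (12); capacity 5 + 12 = 17.

17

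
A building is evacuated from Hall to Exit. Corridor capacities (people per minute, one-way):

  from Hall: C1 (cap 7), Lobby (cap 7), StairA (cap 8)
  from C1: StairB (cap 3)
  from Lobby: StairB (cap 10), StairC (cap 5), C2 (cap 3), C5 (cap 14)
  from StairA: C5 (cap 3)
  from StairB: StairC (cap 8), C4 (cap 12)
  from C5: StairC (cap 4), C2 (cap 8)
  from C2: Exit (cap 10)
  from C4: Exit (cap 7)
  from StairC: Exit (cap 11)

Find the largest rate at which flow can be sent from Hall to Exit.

Augment Hall→Lobby→C2→Exit: bottleneck 3, flow now 3.
Augment Hall→Lobby→StairC→Exit: bottleneck 4, flow now 7.
Augment Hall→C1→StairB→C4→Exit: bottleneck 3, flow now 10.
Augment Hall→StairA→C5→C2→Exit: bottleneck 3, flow now 13.
No augmenting path remains; maximum flow = 13.
In the residual graph, reachable from Hall: {Hall, C1, StairA}.
Min-cut edges: Hall→Lobby (7), C1→StairB (3), StairA→C5 (3); capacity 7 + 3 + 3 = 13.
This cut is saturated, so no flow can exceed 13.

13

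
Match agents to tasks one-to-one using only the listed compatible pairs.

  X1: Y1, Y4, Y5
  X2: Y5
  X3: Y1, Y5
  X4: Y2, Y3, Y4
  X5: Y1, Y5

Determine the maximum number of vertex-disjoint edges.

Unit-capacity flow: source→left, listed edges, right→sink; max matching = max flow.
Augmenting path X1→Y1 (+1); matched 1.
Augmenting path X2→Y5 (+1); matched 2.
Augmenting path X4→Y2 (+1); matched 3.
Augmenting path X3→Y1→X1→Y4 (+1); matched 4.
No augmenting path remains; maximum matching = 4.
König certificate: {X1, X4, Y1, Y5} is a vertex cover of size 4 (every listed pair touches it), so no matching can be larger.

4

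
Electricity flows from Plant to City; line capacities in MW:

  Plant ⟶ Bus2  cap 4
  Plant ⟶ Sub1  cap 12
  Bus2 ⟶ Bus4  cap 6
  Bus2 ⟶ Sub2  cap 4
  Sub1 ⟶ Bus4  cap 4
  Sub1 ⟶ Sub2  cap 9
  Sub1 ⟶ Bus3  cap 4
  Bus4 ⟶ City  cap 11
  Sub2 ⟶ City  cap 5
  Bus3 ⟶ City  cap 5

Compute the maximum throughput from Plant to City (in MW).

Augment Plant→Bus2→Bus4→City: bottleneck 4, flow now 4.
Augment Plant→Sub1→Bus4→City: bottleneck 4, flow now 8.
Augment Plant→Sub1→Sub2→City: bottleneck 5, flow now 13.
Augment Plant→Sub1→Bus3→City: bottleneck 3, flow now 16.
No augmenting path remains; maximum flow = 16.
In the residual graph, reachable from Plant: {Plant}.
Min-cut edges: Plant→Bus2 (4), Plant→Sub1 (12); capacity 4 + 12 = 16.
This cut is saturated, so no flow can exceed 16.

16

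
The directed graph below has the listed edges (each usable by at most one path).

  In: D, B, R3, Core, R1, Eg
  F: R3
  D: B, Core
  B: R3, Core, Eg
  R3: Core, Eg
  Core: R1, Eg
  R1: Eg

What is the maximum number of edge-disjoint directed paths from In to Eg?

5

Assign every edge capacity 1; by Menger, the answer equals the max flow.
Path In→Eg (+1); total 1.
Path In→B→Eg (+1); total 2.
Path In→R3→Eg (+1); total 3.
Path In→Core→Eg (+1); total 4.
Path In→R1→Eg (+1); total 5.
No residual In→Eg path; max flow = 5.
Certifying cut of size 5: {B→Eg, Core→Eg, In→Eg, R1→Eg, R3→Eg}.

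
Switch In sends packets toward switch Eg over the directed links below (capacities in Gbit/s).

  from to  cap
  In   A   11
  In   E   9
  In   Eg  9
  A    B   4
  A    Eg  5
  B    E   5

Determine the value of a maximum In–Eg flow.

Augment In→Eg: bottleneck 9, flow now 9.
Augment In→A→Eg: bottleneck 5, flow now 14.
No augmenting path remains; maximum flow = 14.
In the residual graph, reachable from In: {In, A, B, E}.
Min-cut edges: In→Eg (9), A→Eg (5); capacity 9 + 5 = 14.
This cut is saturated, so no flow can exceed 14.

14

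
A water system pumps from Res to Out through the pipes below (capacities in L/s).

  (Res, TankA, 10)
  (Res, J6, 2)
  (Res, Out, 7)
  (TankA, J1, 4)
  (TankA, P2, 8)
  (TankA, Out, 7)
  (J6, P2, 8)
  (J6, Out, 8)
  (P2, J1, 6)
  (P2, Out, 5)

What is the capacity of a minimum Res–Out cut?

19

Augment Res→Out: bottleneck 7, flow now 7.
Augment Res→TankA→Out: bottleneck 7, flow now 14.
Augment Res→J6→Out: bottleneck 2, flow now 16.
Augment Res→TankA→P2→Out: bottleneck 3, flow now 19.
No augmenting path remains; maximum flow = 19.
By max-flow min-cut, the minimum cut capacity equals the max flow.
In the residual graph, reachable from Res: {Res}.
Min-cut edges: Res→TankA (10), Res→J6 (2), Res→Out (7); capacity 10 + 2 + 7 = 19.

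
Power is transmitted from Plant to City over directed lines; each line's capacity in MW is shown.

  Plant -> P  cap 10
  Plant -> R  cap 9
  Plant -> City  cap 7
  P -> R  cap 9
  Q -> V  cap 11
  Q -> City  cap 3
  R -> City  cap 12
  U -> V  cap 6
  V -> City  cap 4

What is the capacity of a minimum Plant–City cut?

19

Augment Plant→City: bottleneck 7, flow now 7.
Augment Plant→R→City: bottleneck 9, flow now 16.
Augment Plant→P→R→City: bottleneck 3, flow now 19.
No augmenting path remains; maximum flow = 19.
By max-flow min-cut, the minimum cut capacity equals the max flow.
In the residual graph, reachable from Plant: {Plant, P, R}.
Min-cut edges: Plant→City (7), R→City (12); capacity 7 + 12 = 19.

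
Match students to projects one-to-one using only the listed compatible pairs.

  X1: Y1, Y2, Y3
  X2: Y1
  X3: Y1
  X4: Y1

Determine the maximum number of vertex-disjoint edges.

Unit-capacity flow: source→left, listed edges, right→sink; max matching = max flow.
Augmenting path X1→Y1 (+1); matched 1.
Augmenting path X2→Y1→X1→Y2 (+1); matched 2.
No augmenting path remains; maximum matching = 2.
König certificate: {X1, Y1} is a vertex cover of size 2 (every listed pair touches it), so no matching can be larger.

2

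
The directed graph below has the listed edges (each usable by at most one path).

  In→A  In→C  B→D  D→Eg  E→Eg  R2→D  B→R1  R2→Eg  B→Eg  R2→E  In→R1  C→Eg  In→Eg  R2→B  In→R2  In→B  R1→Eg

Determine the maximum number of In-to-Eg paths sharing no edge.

5

Assign every edge capacity 1; by Menger, the answer equals the max flow.
Path In→Eg (+1); total 1.
Path In→R2→Eg (+1); total 2.
Path In→B→Eg (+1); total 3.
Path In→C→Eg (+1); total 4.
Path In→R1→Eg (+1); total 5.
No residual In→Eg path; max flow = 5.
Certifying cut of size 5: {In→B, In→C, In→Eg, In→R1, In→R2}.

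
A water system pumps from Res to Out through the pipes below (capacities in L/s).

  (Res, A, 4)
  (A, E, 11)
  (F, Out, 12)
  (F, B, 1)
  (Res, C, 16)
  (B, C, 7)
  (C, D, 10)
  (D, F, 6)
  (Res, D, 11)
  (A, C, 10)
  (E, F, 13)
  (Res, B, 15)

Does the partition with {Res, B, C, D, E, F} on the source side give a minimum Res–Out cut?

No — its capacity is 16, but the minimum cut has capacity 10.

Given cut capacity: 4 + 12 = 16.
Augment Res→D→F→Out: bottleneck 6, flow now 6.
Augment Res→A→E→F→Out: bottleneck 4, flow now 10.
No augmenting path remains; maximum flow = 10.
In the residual graph, reachable from Res: {Res, B, C, D}.
Min-cut edges: Res→A (4), D→F (6); capacity 4 + 6 = 10.
Cut capacity 16 exceeds the max flow 10, so it is not minimum.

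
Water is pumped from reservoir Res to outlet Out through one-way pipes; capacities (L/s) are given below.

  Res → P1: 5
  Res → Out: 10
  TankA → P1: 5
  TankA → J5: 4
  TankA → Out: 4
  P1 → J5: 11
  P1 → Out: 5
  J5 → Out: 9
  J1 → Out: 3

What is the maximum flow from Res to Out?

Augment Res→Out: bottleneck 10, flow now 10.
Augment Res→P1→Out: bottleneck 5, flow now 15.
No augmenting path remains; maximum flow = 15.
In the residual graph, reachable from Res: {Res}.
Min-cut edges: Res→P1 (5), Res→Out (10); capacity 5 + 10 = 15.
This cut is saturated, so no flow can exceed 15.

15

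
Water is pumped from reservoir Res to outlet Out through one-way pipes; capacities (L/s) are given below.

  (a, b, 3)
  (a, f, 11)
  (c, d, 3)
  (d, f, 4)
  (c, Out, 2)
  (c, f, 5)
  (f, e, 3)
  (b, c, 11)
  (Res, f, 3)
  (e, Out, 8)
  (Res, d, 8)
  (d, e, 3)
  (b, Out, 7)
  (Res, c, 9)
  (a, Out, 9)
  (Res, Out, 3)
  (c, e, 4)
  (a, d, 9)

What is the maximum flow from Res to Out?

Augment Res→Out: bottleneck 3, flow now 3.
Augment Res→c→Out: bottleneck 2, flow now 5.
Augment Res→c→e→Out: bottleneck 4, flow now 9.
Augment Res→d→e→Out: bottleneck 3, flow now 12.
Augment Res→f→e→Out: bottleneck 1, flow now 13.
No augmenting path remains; maximum flow = 13.
In the residual graph, reachable from Res: {Res, c, d, e, f}.
Min-cut edges: Res→Out (3), c→Out (2), e→Out (8); capacity 3 + 2 + 8 = 13.
This cut is saturated, so no flow can exceed 13.

13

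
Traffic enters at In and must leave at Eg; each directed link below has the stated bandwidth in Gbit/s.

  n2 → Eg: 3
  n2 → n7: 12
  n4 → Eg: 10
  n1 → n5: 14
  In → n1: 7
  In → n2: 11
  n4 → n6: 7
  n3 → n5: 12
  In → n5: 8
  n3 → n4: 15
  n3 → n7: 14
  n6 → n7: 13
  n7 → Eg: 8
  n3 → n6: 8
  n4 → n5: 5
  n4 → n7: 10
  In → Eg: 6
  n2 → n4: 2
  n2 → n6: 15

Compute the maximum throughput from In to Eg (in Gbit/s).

Augment In→Eg: bottleneck 6, flow now 6.
Augment In→n2→Eg: bottleneck 3, flow now 9.
Augment In→n2→n4→Eg: bottleneck 2, flow now 11.
Augment In→n2→n7→Eg: bottleneck 6, flow now 17.
No augmenting path remains; maximum flow = 17.
In the residual graph, reachable from In: {In, n1, n5}.
Min-cut edges: In→n2 (11), In→Eg (6); capacity 11 + 6 = 17.
This cut is saturated, so no flow can exceed 17.

17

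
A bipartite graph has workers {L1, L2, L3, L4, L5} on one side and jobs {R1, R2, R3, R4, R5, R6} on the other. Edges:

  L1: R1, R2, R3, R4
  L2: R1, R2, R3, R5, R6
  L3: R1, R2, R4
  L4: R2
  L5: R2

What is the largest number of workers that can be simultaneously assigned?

Unit-capacity flow: source→left, listed edges, right→sink; max matching = max flow.
Augmenting path L1→R1 (+1); matched 1.
Augmenting path L2→R2 (+1); matched 2.
Augmenting path L3→R4 (+1); matched 3.
Augmenting path L4→R2→L2→R3 (+1); matched 4.
No augmenting path remains; maximum matching = 4.
König certificate: {L1, L2, L3, R2} is a vertex cover of size 4 (every listed pair touches it), so no matching can be larger.

4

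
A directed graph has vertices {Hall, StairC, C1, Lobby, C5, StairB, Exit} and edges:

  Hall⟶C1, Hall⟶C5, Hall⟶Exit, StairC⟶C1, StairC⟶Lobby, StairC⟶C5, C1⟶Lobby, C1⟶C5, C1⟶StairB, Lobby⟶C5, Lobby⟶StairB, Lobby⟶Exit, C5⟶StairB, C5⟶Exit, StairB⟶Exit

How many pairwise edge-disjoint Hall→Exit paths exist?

3

Assign every edge capacity 1; by Menger, the answer equals the max flow.
Path Hall→Exit (+1); total 1.
Path Hall→C5→Exit (+1); total 2.
Path Hall→C1→Lobby→Exit (+1); total 3.
No residual Hall→Exit path; max flow = 3.
Certifying cut of size 3: {Hall→C1, Hall→C5, Hall→Exit}.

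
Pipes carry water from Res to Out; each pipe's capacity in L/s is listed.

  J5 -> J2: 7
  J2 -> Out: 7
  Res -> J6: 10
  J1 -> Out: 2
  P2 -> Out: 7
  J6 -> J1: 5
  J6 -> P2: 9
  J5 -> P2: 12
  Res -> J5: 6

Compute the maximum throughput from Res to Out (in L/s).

15

Augment Res→J6→P2→Out: bottleneck 7, flow now 7.
Augment Res→J6→J1→Out: bottleneck 2, flow now 9.
Augment Res→J5→J2→Out: bottleneck 6, flow now 15.
No augmenting path remains; maximum flow = 15.
In the residual graph, reachable from Res: {Res, J6, P2, J1}.
Min-cut edges: Res→J5 (6), P2→Out (7), J1→Out (2); capacity 6 + 7 + 2 = 15.
This cut is saturated, so no flow can exceed 15.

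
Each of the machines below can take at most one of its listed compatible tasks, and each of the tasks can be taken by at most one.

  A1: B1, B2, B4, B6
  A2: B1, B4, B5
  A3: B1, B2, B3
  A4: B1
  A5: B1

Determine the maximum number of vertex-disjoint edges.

4

Unit-capacity flow: source→left, listed edges, right→sink; max matching = max flow.
Augmenting path A1→B1 (+1); matched 1.
Augmenting path A2→B4 (+1); matched 2.
Augmenting path A3→B2 (+1); matched 3.
Augmenting path A4→B1→A1→B6 (+1); matched 4.
No augmenting path remains; maximum matching = 4.
König certificate: {A1, A2, A3, B1} is a vertex cover of size 4 (every listed pair touches it), so no matching can be larger.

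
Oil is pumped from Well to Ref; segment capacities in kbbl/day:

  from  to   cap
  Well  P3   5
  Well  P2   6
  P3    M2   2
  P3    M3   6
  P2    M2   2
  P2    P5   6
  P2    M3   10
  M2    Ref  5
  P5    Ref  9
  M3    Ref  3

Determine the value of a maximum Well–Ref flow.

11

Augment Well→P3→M2→Ref: bottleneck 2, flow now 2.
Augment Well→P3→M3→Ref: bottleneck 3, flow now 5.
Augment Well→P2→M2→Ref: bottleneck 2, flow now 7.
Augment Well→P2→P5→Ref: bottleneck 4, flow now 11.
No augmenting path remains; maximum flow = 11.
In the residual graph, reachable from Well: {Well}.
Min-cut edges: Well→P3 (5), Well→P2 (6); capacity 5 + 6 = 11.
This cut is saturated, so no flow can exceed 11.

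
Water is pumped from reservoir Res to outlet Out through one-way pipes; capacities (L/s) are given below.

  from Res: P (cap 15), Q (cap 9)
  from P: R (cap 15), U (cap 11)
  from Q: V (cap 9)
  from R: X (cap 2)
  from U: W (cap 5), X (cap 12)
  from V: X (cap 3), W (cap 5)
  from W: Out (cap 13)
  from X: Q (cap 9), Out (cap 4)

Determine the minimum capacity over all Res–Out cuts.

14

Augment Res→P→R→X→Out: bottleneck 2, flow now 2.
Augment Res→P→U→W→Out: bottleneck 5, flow now 7.
Augment Res→P→U→X→Out: bottleneck 2, flow now 9.
Augment Res→Q→V→W→Out: bottleneck 5, flow now 14.
No augmenting path remains; maximum flow = 14.
By max-flow min-cut, the minimum cut capacity equals the max flow.
In the residual graph, reachable from Res: {Res, P, Q, R, U, V, X}.
Min-cut edges: U→W (5), V→W (5), X→Out (4); capacity 5 + 5 + 4 = 14.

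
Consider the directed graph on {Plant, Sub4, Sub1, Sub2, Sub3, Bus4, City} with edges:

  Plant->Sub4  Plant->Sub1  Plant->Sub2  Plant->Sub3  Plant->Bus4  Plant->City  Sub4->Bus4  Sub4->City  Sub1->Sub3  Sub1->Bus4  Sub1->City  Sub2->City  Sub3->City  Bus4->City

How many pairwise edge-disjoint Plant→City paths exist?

Assign every edge capacity 1; by Menger, the answer equals the max flow.
Path Plant→City (+1); total 1.
Path Plant→Sub4→City (+1); total 2.
Path Plant→Sub1→City (+1); total 3.
Path Plant→Sub2→City (+1); total 4.
Path Plant→Sub3→City (+1); total 5.
Path Plant→Bus4→City (+1); total 6.
No residual Plant→City path; max flow = 6.
Certifying cut of size 6: {Plant→Bus4, Plant→City, Plant→Sub1, Plant→Sub2, Plant→Sub3, Plant→Sub4}.

6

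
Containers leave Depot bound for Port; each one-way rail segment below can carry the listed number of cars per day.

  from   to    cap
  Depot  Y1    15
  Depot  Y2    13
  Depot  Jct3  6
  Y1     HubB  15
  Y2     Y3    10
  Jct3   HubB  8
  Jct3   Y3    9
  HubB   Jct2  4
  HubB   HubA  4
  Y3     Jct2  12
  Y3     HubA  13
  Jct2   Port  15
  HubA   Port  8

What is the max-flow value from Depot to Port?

23

Augment Depot→Y1→HubB→Jct2→Port: bottleneck 4, flow now 4.
Augment Depot→Y1→HubB→HubA→Port: bottleneck 4, flow now 8.
Augment Depot→Y2→Y3→Jct2→Port: bottleneck 10, flow now 18.
Augment Depot→Jct3→Y3→Jct2→Port: bottleneck 1, flow now 19.
Augment Depot→Jct3→Y3→HubA→Port: bottleneck 4, flow now 23.
No augmenting path remains; maximum flow = 23.
In the residual graph, reachable from Depot: {Depot, Y1, Y2, Jct3, HubB, Y3, Jct2, HubA}.
Min-cut edges: Jct2→Port (15), HubA→Port (8); capacity 15 + 8 = 23.
This cut is saturated, so no flow can exceed 23.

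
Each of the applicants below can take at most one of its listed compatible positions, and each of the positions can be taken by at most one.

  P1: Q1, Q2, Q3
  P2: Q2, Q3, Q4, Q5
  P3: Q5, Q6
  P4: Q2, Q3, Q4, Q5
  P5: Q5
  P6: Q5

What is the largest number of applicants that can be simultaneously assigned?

Unit-capacity flow: source→left, listed edges, right→sink; max matching = max flow.
Augmenting path P1→Q1 (+1); matched 1.
Augmenting path P2→Q2 (+1); matched 2.
Augmenting path P3→Q5 (+1); matched 3.
Augmenting path P4→Q3 (+1); matched 4.
Augmenting path P5→Q5→P3→Q6 (+1); matched 5.
No augmenting path remains; maximum matching = 5.
König certificate: {P1, P2, P3, P4, Q5} is a vertex cover of size 5 (every listed pair touches it), so no matching can be larger.

5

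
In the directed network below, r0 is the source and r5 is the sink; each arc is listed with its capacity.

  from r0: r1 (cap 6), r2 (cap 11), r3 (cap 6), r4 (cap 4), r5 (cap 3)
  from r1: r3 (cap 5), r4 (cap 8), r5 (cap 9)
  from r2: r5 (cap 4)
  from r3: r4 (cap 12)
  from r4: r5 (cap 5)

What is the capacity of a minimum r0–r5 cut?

Augment r0→r5: bottleneck 3, flow now 3.
Augment r0→r1→r5: bottleneck 6, flow now 9.
Augment r0→r2→r5: bottleneck 4, flow now 13.
Augment r0→r4→r5: bottleneck 4, flow now 17.
Augment r0→r3→r4→r5: bottleneck 1, flow now 18.
No augmenting path remains; maximum flow = 18.
By max-flow min-cut, the minimum cut capacity equals the max flow.
In the residual graph, reachable from r0: {r0, r2, r3, r4}.
Min-cut edges: r0→r1 (6), r0→r5 (3), r2→r5 (4), r4→r5 (5); capacity 6 + 3 + 4 + 5 = 18.

18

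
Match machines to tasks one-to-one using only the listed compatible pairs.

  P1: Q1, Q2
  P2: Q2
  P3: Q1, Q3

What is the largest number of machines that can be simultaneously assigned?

3

Unit-capacity flow: source→left, listed edges, right→sink; max matching = max flow.
Augmenting path P1→Q1 (+1); matched 1.
Augmenting path P2→Q2 (+1); matched 2.
Augmenting path P3→Q3 (+1); matched 3.
No augmenting path remains; maximum matching = 3.
König certificate: {P1, P2, P3} is a vertex cover of size 3 (every listed pair touches it), so no matching can be larger.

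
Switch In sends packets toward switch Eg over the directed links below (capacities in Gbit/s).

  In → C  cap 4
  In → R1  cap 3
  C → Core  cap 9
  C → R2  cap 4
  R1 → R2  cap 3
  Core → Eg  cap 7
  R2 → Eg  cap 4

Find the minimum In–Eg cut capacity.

7

Augment In→C→Core→Eg: bottleneck 4, flow now 4.
Augment In→R1→R2→Eg: bottleneck 3, flow now 7.
No augmenting path remains; maximum flow = 7.
By max-flow min-cut, the minimum cut capacity equals the max flow.
In the residual graph, reachable from In: {In}.
Min-cut edges: In→C (4), In→R1 (3); capacity 4 + 3 = 7.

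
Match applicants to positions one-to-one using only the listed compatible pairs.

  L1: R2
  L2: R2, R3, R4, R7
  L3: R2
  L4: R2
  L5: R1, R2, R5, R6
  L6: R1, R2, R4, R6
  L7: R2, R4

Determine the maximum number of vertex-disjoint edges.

Unit-capacity flow: source→left, listed edges, right→sink; max matching = max flow.
Augmenting path L1→R2 (+1); matched 1.
Augmenting path L2→R3 (+1); matched 2.
Augmenting path L5→R1 (+1); matched 3.
Augmenting path L6→R4 (+1); matched 4.
Augmenting path L7→R4→L6→R6 (+1); matched 5.
No augmenting path remains; maximum matching = 5.
König certificate: {L2, L5, L6, L7, R2} is a vertex cover of size 5 (every listed pair touches it), so no matching can be larger.

5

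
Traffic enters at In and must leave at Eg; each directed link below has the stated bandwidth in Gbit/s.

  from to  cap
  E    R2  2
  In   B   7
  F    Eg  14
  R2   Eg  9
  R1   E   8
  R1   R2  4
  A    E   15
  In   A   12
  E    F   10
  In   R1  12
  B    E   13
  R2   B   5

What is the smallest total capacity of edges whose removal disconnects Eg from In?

Augment In→R1→R2→Eg: bottleneck 4, flow now 4.
Augment In→R1→E→R2→Eg: bottleneck 2, flow now 6.
Augment In→R1→E→F→Eg: bottleneck 6, flow now 12.
Augment In→B→E→F→Eg: bottleneck 4, flow now 16.
No augmenting path remains; maximum flow = 16.
By max-flow min-cut, the minimum cut capacity equals the max flow.
In the residual graph, reachable from In: {In, R1, B, A, E}.
Min-cut edges: R1→R2 (4), E→R2 (2), E→F (10); capacity 4 + 2 + 10 = 16.

16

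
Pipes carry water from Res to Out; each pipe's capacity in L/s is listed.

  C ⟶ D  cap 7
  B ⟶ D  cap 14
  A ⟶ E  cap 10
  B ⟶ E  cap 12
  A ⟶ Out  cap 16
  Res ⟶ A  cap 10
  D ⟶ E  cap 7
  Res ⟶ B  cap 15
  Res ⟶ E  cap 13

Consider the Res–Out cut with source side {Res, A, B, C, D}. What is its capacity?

Edges leaving {Res, A, B, C, D}: Res→E (13), A→E (10), A→Out (16), B→E (12), D→E (7).
Cut capacity = 13 + 10 + 16 + 12 + 7 = 58.

58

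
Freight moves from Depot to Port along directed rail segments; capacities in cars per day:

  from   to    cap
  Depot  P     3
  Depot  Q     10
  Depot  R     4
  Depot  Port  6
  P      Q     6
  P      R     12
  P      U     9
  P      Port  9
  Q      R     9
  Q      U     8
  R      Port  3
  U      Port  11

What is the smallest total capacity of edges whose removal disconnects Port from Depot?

Augment Depot→Port: bottleneck 6, flow now 6.
Augment Depot→P→Port: bottleneck 3, flow now 9.
Augment Depot→R→Port: bottleneck 3, flow now 12.
Augment Depot→Q→U→Port: bottleneck 8, flow now 20.
No augmenting path remains; maximum flow = 20.
By max-flow min-cut, the minimum cut capacity equals the max flow.
In the residual graph, reachable from Depot: {Depot, Q, R}.
Min-cut edges: Depot→P (3), Depot→Port (6), Q→U (8), R→Port (3); capacity 3 + 6 + 8 + 3 = 20.

20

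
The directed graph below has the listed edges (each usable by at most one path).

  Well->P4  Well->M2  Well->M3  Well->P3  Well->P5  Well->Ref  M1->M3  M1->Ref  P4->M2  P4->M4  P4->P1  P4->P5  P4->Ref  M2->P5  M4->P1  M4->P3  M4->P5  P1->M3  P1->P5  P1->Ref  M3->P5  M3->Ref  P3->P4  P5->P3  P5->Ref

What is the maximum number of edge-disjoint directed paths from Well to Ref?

Assign every edge capacity 1; by Menger, the answer equals the max flow.
Path Well→Ref (+1); total 1.
Path Well→P4→Ref (+1); total 2.
Path Well→M3→Ref (+1); total 3.
Path Well→P5→Ref (+1); total 4.
Path Well→P3→P4→P1→Ref (+1); total 5.
No residual Well→Ref path; max flow = 5.
Certifying cut of size 5: {P3→P4, P5→Ref, Well→M3, Well→P4, Well→Ref}.

5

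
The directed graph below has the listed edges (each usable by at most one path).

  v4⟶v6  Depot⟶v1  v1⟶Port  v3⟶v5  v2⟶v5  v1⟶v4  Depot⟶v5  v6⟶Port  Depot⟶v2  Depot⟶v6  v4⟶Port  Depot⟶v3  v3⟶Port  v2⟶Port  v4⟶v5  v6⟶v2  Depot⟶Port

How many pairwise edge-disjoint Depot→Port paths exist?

Assign every edge capacity 1; by Menger, the answer equals the max flow.
Path Depot→Port (+1); total 1.
Path Depot→v1→Port (+1); total 2.
Path Depot→v2→Port (+1); total 3.
Path Depot→v3→Port (+1); total 4.
Path Depot→v6→Port (+1); total 5.
No residual Depot→Port path; max flow = 5.
Certifying cut of size 5: {Depot→Port, Depot→v1, Depot→v2, Depot→v3, Depot→v6}.

5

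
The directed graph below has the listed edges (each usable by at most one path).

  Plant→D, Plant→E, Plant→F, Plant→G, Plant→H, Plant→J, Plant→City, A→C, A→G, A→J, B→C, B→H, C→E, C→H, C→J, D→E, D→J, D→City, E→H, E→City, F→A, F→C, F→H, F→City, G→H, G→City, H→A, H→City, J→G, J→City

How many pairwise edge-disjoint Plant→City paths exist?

7

Assign every edge capacity 1; by Menger, the answer equals the max flow.
Path Plant→City (+1); total 1.
Path Plant→D→City (+1); total 2.
Path Plant→E→City (+1); total 3.
Path Plant→F→City (+1); total 4.
Path Plant→G→City (+1); total 5.
Path Plant→H→City (+1); total 6.
Path Plant→J→City (+1); total 7.
No residual Plant→City path; max flow = 7.
Certifying cut of size 7: {Plant→City, Plant→D, Plant→E, Plant→F, Plant→G, Plant→H, Plant→J}.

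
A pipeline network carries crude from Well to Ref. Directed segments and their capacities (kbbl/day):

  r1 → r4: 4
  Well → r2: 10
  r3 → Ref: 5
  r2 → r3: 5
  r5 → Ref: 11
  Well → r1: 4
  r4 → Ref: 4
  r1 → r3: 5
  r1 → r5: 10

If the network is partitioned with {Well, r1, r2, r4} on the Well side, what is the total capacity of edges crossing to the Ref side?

24

Edges leaving {Well, r1, r2, r4}: r1→r3 (5), r1→r5 (10), r2→r3 (5), r4→Ref (4).
Cut capacity = 5 + 10 + 5 + 4 = 24.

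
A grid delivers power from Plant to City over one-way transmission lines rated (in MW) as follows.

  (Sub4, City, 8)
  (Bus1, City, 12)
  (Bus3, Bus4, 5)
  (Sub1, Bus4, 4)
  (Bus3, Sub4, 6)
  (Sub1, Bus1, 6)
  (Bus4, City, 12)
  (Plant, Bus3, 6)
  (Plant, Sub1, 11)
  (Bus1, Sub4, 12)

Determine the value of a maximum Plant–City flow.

Augment Plant→Sub1→Bus1→City: bottleneck 6, flow now 6.
Augment Plant→Sub1→Bus4→City: bottleneck 4, flow now 10.
Augment Plant→Bus3→Sub4→City: bottleneck 6, flow now 16.
No augmenting path remains; maximum flow = 16.
In the residual graph, reachable from Plant: {Plant, Sub1}.
Min-cut edges: Plant→Bus3 (6), Sub1→Bus1 (6), Sub1→Bus4 (4); capacity 6 + 6 + 4 = 16.
This cut is saturated, so no flow can exceed 16.

16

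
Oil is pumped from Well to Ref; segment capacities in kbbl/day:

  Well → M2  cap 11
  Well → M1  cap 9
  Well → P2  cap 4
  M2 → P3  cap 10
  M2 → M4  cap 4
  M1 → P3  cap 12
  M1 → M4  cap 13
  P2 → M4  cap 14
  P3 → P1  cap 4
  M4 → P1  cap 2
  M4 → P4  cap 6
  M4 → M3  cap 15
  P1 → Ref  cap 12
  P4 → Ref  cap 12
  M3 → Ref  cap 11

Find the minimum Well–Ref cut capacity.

Augment Well→M2→P3→P1→Ref: bottleneck 4, flow now 4.
Augment Well→M2→M4→P1→Ref: bottleneck 2, flow now 6.
Augment Well→M2→M4→P4→Ref: bottleneck 2, flow now 8.
Augment Well→M1→M4→P4→Ref: bottleneck 4, flow now 12.
Augment Well→M1→M4→M3→Ref: bottleneck 5, flow now 17.
Augment Well→P2→M4→M3→Ref: bottleneck 4, flow now 21.
No augmenting path remains; maximum flow = 21.
By max-flow min-cut, the minimum cut capacity equals the max flow.
In the residual graph, reachable from Well: {Well, M2, P3}.
Min-cut edges: Well→M1 (9), Well→P2 (4), M2→M4 (4), P3→P1 (4); capacity 9 + 4 + 4 + 4 = 21.

21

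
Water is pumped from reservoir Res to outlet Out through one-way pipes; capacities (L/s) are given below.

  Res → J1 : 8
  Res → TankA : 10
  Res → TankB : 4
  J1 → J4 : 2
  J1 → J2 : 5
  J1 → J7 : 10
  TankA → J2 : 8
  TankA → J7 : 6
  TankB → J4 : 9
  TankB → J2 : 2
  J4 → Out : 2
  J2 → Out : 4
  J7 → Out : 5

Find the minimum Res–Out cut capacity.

11

Augment Res→J1→J4→Out: bottleneck 2, flow now 2.
Augment Res→J1→J2→Out: bottleneck 4, flow now 6.
Augment Res→J1→J7→Out: bottleneck 2, flow now 8.
Augment Res→TankA→J7→Out: bottleneck 3, flow now 11.
No augmenting path remains; maximum flow = 11.
By max-flow min-cut, the minimum cut capacity equals the max flow.
In the residual graph, reachable from Res: {Res, J1, TankA, TankB, J4, J2, J7}.
Min-cut edges: J4→Out (2), J2→Out (4), J7→Out (5); capacity 2 + 4 + 5 = 11.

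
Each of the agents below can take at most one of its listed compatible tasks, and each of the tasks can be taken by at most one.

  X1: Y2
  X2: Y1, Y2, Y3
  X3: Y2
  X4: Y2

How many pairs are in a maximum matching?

2

Unit-capacity flow: source→left, listed edges, right→sink; max matching = max flow.
Augmenting path X1→Y2 (+1); matched 1.
Augmenting path X2→Y1 (+1); matched 2.
No augmenting path remains; maximum matching = 2.
König certificate: {X2, Y2} is a vertex cover of size 2 (every listed pair touches it), so no matching can be larger.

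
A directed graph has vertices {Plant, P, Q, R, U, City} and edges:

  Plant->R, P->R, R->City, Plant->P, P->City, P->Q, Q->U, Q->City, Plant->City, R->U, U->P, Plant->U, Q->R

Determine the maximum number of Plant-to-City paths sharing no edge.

Assign every edge capacity 1; by Menger, the answer equals the max flow.
Path Plant→City (+1); total 1.
Path Plant→P→City (+1); total 2.
Path Plant→R→City (+1); total 3.
Path Plant→U→P→Q→City (+1); total 4.
No residual Plant→City path; max flow = 4.
Certifying cut of size 4: {Plant→City, Plant→P, Plant→R, Plant→U}.

4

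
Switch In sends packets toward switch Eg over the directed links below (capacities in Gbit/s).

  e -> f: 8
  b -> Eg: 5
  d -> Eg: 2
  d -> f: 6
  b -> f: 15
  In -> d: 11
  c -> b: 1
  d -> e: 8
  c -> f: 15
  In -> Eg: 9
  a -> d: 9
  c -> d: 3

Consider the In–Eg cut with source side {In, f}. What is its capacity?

Edges leaving {In, f}: In→d (11), In→Eg (9).
Cut capacity = 11 + 9 = 20.

20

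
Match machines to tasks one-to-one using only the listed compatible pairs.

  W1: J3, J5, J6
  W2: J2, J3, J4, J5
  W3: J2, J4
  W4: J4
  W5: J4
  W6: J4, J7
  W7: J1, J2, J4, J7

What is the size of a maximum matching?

6

Unit-capacity flow: source→left, listed edges, right→sink; max matching = max flow.
Augmenting path W1→J3 (+1); matched 1.
Augmenting path W2→J2 (+1); matched 2.
Augmenting path W3→J4 (+1); matched 3.
Augmenting path W6→J7 (+1); matched 4.
Augmenting path W7→J1 (+1); matched 5.
Augmenting path W4→J4→W3→J2→W2→J5 (+1); matched 6.
No augmenting path remains; maximum matching = 6.
König certificate: {W1, W2, W3, W6, W7, J4} is a vertex cover of size 6 (every listed pair touches it), so no matching can be larger.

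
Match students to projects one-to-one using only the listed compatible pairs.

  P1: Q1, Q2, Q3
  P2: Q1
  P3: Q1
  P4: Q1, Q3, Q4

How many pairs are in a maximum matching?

3

Unit-capacity flow: source→left, listed edges, right→sink; max matching = max flow.
Augmenting path P1→Q1 (+1); matched 1.
Augmenting path P4→Q3 (+1); matched 2.
Augmenting path P2→Q1→P1→Q2 (+1); matched 3.
No augmenting path remains; maximum matching = 3.
König certificate: {P1, P4, Q1} is a vertex cover of size 3 (every listed pair touches it), so no matching can be larger.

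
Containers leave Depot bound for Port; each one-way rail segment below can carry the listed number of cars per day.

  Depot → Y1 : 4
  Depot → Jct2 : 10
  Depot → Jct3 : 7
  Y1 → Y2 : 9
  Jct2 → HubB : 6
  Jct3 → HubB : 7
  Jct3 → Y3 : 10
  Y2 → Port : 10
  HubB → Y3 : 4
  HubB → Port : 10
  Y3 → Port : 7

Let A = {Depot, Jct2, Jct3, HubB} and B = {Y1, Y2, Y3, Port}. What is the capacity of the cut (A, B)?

28

Edges leaving {Depot, Jct2, Jct3, HubB}: Depot→Y1 (4), Jct3→Y3 (10), HubB→Y3 (4), HubB→Port (10).
Cut capacity = 4 + 10 + 4 + 10 = 28.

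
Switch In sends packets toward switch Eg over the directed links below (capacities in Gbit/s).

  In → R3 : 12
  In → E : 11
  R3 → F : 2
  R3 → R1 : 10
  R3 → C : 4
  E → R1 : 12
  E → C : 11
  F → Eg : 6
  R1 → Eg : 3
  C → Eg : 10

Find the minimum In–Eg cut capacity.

15

Augment In→R3→F→Eg: bottleneck 2, flow now 2.
Augment In→R3→R1→Eg: bottleneck 3, flow now 5.
Augment In→R3→C→Eg: bottleneck 4, flow now 9.
Augment In→E→C→Eg: bottleneck 6, flow now 15.
No augmenting path remains; maximum flow = 15.
By max-flow min-cut, the minimum cut capacity equals the max flow.
In the residual graph, reachable from In: {In, R3, E, R1, C}.
Min-cut edges: R3→F (2), R1→Eg (3), C→Eg (10); capacity 2 + 3 + 10 = 15.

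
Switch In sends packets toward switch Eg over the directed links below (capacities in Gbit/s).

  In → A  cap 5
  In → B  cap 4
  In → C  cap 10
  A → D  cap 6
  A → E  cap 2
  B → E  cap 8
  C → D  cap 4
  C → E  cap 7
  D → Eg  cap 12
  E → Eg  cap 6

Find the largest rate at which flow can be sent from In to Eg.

Augment In→A→D→Eg: bottleneck 5, flow now 5.
Augment In→B→E→Eg: bottleneck 4, flow now 9.
Augment In→C→D→Eg: bottleneck 4, flow now 13.
Augment In→C→E→Eg: bottleneck 2, flow now 15.
No augmenting path remains; maximum flow = 15.
In the residual graph, reachable from In: {In, B, C, E}.
Min-cut edges: In→A (5), C→D (4), E→Eg (6); capacity 5 + 4 + 6 = 15.
This cut is saturated, so no flow can exceed 15.

15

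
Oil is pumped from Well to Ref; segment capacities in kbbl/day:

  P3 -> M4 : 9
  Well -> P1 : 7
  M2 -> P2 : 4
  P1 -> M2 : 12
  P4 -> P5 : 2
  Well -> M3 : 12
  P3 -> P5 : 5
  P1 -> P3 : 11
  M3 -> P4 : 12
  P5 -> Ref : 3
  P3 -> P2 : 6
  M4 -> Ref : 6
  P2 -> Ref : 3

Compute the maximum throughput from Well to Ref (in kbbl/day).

Augment Well→M3→P4→P5→Ref: bottleneck 2, flow now 2.
Augment Well→P1→M2→P2→Ref: bottleneck 3, flow now 5.
Augment Well→P1→P3→P5→Ref: bottleneck 1, flow now 6.
Augment Well→P1→P3→M4→Ref: bottleneck 3, flow now 9.
No augmenting path remains; maximum flow = 9.
In the residual graph, reachable from Well: {Well, M3, P4}.
Min-cut edges: Well→P1 (7), P4→P5 (2); capacity 7 + 2 = 9.
This cut is saturated, so no flow can exceed 9.

9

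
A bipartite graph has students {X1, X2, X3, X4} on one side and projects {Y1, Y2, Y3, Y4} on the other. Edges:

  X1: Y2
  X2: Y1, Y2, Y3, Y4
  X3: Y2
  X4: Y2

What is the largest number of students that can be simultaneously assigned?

Unit-capacity flow: source→left, listed edges, right→sink; max matching = max flow.
Augmenting path X1→Y2 (+1); matched 1.
Augmenting path X2→Y1 (+1); matched 2.
No augmenting path remains; maximum matching = 2.
König certificate: {X2, Y2} is a vertex cover of size 2 (every listed pair touches it), so no matching can be larger.

2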